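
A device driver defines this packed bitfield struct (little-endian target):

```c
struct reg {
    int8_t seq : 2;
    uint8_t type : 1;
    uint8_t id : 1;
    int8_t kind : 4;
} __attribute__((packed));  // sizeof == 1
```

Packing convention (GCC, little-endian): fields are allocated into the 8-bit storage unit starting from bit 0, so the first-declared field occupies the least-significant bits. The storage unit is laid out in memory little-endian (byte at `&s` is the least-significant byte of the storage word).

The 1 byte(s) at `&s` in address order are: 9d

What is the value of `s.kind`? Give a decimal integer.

-7

[0]=0x9d (little-endian) → word 0x9d
seq:2 @ bit 0 → (0x9d>>0)&0x3 = 0x1
type:1 @ bit 2 → (0x9d>>2)&0x1 = 0x1
id:1 @ bit 3 → (0x9d>>3)&0x1 = 0x1
kind:4 @ bit 4 → (0x9d>>4)&0xf = 0x9  ←
kind signed 4b, MSB=1: 9 - 16 = -7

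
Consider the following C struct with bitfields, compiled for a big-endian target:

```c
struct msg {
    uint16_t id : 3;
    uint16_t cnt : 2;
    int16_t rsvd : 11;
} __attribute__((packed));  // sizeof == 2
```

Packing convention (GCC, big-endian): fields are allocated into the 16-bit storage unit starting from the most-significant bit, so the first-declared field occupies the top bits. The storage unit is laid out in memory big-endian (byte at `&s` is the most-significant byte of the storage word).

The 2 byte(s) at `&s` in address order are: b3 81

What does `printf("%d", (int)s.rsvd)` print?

897

[0]=0xb3 [1]=0x81 (big-endian) → word 0xb381
id [13+:3] = (word>>13) & 0x7 = 5
cnt [11+:2] = (word>>11) & 0x3 = 2
rsvd [0+:11] = (word>>0) & 0x7ff = 897  ←
rsvd signed 11b, MSB=0: value = 897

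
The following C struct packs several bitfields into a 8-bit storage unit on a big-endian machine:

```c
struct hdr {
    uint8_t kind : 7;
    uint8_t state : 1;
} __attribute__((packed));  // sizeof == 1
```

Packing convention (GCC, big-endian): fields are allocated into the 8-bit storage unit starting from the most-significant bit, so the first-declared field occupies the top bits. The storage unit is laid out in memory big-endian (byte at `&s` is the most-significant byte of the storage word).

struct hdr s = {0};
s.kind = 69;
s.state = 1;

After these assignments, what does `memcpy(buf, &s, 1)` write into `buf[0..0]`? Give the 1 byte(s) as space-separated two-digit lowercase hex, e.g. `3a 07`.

8b

[1+:7] kind=69 & 0x7f = 0x45; word=0x8a
[0+:1] state=1 & 0x1 = 0x1; word=0x8b
word = 0x8b → big-endian bytes:
  [0]=0x8b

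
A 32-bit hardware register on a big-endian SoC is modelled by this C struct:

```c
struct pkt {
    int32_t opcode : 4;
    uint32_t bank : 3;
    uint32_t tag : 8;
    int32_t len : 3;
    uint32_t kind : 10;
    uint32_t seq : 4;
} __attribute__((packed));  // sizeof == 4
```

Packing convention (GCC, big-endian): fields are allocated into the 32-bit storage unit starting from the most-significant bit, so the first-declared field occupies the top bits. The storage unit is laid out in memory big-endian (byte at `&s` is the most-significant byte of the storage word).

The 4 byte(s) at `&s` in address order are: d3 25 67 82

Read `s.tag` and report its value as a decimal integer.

146

[0]=0xd3 [1]=0x25 [2]=0x67 [3]=0x82 (big-endian) → word 0xd3256782
opcode:4 @ bit 28 → (0xd3256782>>28)&0xf = 0xd
bank:3 @ bit 25 → (0xd3256782>>25)&0x7 = 0x1
tag:8 @ bit 17 → (0xd3256782>>17)&0xff = 0x92  ←
len:3 @ bit 14 → (0xd3256782>>14)&0x7 = 0x5
kind:10 @ bit 4 → (0xd3256782>>4)&0x3ff = 0x278
seq:4 @ bit 0 → (0xd3256782>>0)&0xf = 0x2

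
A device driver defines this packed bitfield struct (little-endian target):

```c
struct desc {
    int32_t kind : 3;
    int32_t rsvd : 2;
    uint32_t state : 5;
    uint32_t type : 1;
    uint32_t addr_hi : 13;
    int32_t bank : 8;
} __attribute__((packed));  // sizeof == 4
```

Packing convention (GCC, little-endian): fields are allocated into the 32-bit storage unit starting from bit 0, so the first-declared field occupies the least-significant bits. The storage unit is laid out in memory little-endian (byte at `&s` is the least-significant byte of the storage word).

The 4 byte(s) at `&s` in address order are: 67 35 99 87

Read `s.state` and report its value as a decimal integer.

[0]=0x67 [1]=0x35 [2]=0x99 [3]=0x87 (little-endian) → word 0x87993567
kind:3 @ bit 0 → (0x87993567>>0)&0x7 = 0x7
rsvd:2 @ bit 3 → (0x87993567>>3)&0x3 = 0x0
state:5 @ bit 5 → (0x87993567>>5)&0x1f = 0xb  ←
type:1 @ bit 10 → (0x87993567>>10)&0x1 = 0x1
addr_hi:13 @ bit 11 → (0x87993567>>11)&0x1fff = 0x1326
bank:8 @ bit 24 → (0x87993567>>24)&0xff = 0x87

11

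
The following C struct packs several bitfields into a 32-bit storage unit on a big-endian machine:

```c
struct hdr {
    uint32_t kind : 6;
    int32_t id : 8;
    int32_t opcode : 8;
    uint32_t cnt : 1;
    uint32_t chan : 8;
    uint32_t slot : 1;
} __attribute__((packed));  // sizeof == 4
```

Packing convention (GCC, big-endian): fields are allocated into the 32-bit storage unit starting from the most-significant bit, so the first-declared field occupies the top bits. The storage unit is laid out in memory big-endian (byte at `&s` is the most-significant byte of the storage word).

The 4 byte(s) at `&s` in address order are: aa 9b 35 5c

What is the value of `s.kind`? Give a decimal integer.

42

[0]=0xaa [1]=0x9b [2]=0x35 [3]=0x5c (big-endian) → word 0xaa9b355c
kind [26+:6] = (word>>26) & 0x3f = 42  ←
id [18+:8] = (word>>18) & 0xff = 166
opcode [10+:8] = (word>>10) & 0xff = 205
cnt [9+:1] = (word>>9) & 0x1 = 0
chan [1+:8] = (word>>1) & 0xff = 174
slot [0+:1] = (word>>0) & 0x1 = 0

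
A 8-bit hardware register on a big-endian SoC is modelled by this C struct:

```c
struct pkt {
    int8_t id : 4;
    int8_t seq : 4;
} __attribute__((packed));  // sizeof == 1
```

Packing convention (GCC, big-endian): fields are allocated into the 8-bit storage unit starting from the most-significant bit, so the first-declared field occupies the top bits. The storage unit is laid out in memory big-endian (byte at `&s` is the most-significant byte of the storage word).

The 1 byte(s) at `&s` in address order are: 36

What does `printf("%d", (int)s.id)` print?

[0]=0x36 (big-endian) → word 0x36
id [4+:4] = (word>>4) & 0xf = 3  ←
seq [0+:4] = (word>>0) & 0xf = 6
id signed 4b, MSB=0: value = 3

3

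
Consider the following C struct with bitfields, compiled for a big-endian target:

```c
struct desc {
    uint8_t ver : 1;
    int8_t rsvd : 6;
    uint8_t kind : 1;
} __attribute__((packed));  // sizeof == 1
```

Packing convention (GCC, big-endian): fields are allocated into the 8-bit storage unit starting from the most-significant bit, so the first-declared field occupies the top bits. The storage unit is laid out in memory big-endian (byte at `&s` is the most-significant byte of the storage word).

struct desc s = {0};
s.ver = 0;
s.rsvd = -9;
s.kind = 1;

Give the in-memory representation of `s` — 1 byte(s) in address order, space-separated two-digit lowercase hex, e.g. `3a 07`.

6f

[7+:1] ver=0 & 0x1 = 0x0; word=0x00
[1+:6] rsvd=-9 & 0x3f = 0x37; word=0x6e
[0+:1] kind=1 & 0x1 = 0x1; word=0x6f
word = 0x6f → big-endian bytes:
  [0]=0x6f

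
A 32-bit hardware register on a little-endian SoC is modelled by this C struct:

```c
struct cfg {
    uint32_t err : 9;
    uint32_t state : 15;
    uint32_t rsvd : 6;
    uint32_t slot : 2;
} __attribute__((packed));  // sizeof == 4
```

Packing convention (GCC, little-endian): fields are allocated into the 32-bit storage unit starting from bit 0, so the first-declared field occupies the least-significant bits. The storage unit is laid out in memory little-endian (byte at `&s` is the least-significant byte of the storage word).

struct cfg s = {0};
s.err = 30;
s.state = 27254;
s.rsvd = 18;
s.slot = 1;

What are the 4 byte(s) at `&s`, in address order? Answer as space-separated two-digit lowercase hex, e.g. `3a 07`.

[0+:9] err=30 & 0x1ff = 0x1e; word=0x0000001e
[9+:15] state=27254 & 0x7fff = 0x6a76; word=0x00d4ec1e
[24+:6] rsvd=18 & 0x3f = 0x12; word=0x12d4ec1e
[30+:2] slot=1 & 0x3 = 0x1; word=0x52d4ec1e
word = 0x52d4ec1e → little-endian bytes:
  [0]=0x1e  [1]=0xec  [2]=0xd4  [3]=0x52

1e ec d4 52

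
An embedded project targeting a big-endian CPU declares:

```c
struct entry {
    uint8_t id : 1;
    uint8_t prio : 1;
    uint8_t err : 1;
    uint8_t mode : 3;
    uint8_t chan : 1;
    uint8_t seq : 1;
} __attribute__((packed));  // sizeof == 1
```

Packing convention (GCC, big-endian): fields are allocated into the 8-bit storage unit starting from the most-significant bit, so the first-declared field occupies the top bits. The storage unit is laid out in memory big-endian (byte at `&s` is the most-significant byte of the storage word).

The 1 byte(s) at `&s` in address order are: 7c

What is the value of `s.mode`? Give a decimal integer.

7

[0]=0x7c (big-endian) → word 0x7c
id [7+:1] = (word>>7) & 0x1 = 0
prio [6+:1] = (word>>6) & 0x1 = 1
err [5+:1] = (word>>5) & 0x1 = 1
mode [2+:3] = (word>>2) & 0x7 = 7  ←
chan [1+:1] = (word>>1) & 0x1 = 0
seq [0+:1] = (word>>0) & 0x1 = 0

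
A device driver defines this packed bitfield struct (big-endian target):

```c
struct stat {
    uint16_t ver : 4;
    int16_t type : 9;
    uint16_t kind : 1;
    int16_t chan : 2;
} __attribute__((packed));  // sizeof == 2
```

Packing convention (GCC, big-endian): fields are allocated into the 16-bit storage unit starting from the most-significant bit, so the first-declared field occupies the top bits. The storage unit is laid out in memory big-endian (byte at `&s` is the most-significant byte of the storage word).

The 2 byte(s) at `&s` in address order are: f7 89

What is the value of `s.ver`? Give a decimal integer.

[0]=0xf7 [1]=0x89 (big-endian) → word 0xf789
ver [12+:4] = (word>>12) & 0xf = 15  ←
type [3+:9] = (word>>3) & 0x1ff = 241
kind [2+:1] = (word>>2) & 0x1 = 0
chan [0+:2] = (word>>0) & 0x3 = 1

15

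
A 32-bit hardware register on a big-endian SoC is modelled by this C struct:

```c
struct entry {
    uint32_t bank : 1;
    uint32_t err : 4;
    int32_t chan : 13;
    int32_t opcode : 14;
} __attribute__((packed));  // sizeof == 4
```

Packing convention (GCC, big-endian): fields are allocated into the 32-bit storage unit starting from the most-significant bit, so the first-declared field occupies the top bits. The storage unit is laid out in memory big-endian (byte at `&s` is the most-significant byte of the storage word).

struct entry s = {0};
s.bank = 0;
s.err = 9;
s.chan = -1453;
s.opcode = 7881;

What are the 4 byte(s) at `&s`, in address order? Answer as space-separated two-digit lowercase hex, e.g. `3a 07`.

4e 94 de c9

bank (1b) val=0 bits=0x0 at bit 31: 0x00000000
err (4b) val=9 bits=0x9 at bit 27: 0x48000000
chan (13b) val=-1453 bits=0x1a53 at bit 14: 0x4e94c000
opcode (14b) val=7881 bits=0x1ec9 at bit 0: 0x4e94dec9
word = 0x4e94dec9 → big-endian bytes:
  [0]=0x4e  [1]=0x94  [2]=0xde  [3]=0xc9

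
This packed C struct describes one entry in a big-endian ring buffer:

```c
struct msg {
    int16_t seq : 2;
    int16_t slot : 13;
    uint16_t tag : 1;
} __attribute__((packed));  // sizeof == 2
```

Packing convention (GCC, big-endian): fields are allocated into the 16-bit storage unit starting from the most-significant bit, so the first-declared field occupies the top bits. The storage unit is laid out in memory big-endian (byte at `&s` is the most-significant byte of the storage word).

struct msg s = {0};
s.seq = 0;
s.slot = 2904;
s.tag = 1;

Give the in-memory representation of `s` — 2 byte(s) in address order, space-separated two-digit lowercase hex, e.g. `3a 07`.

seq (2b) val=0 bits=0x0 at bit 14: 0x0000
slot (13b) val=2904 bits=0xb58 at bit 1: 0x16b0
tag (1b) val=1 bits=0x1 at bit 0: 0x16b1
word = 0x16b1 → big-endian bytes:
  [0]=0x16  [1]=0xb1

16 b1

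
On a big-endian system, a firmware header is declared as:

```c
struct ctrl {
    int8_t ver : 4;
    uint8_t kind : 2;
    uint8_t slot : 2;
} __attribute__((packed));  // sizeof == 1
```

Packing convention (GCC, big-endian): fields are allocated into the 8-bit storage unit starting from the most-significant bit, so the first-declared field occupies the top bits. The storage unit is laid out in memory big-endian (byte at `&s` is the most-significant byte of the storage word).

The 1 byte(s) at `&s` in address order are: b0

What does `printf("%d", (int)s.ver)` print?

[0]=0xb0 (big-endian) → word 0xb0
ver [4+:4] = (word>>4) & 0xf = 11  ←
kind [2+:2] = (word>>2) & 0x3 = 0
slot [0+:2] = (word>>0) & 0x3 = 0
ver signed 4b, MSB=1: 11 - 16 = -5

-5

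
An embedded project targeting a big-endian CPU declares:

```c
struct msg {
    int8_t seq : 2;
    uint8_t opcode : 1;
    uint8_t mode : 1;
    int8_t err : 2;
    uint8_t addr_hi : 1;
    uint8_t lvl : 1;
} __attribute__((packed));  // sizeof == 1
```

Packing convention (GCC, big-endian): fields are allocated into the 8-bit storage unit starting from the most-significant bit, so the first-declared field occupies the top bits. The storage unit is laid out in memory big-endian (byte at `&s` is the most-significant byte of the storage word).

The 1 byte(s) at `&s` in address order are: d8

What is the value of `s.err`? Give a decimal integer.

-2

[0]=0xd8 (big-endian) → word 0xd8
seq [6+:2] = (word>>6) & 0x3 = 3
opcode [5+:1] = (word>>5) & 0x1 = 0
mode [4+:1] = (word>>4) & 0x1 = 1
err [2+:2] = (word>>2) & 0x3 = 2  ←
addr_hi [1+:1] = (word>>1) & 0x1 = 0
lvl [0+:1] = (word>>0) & 0x1 = 0
err signed 2b, MSB=1: 2 - 4 = -2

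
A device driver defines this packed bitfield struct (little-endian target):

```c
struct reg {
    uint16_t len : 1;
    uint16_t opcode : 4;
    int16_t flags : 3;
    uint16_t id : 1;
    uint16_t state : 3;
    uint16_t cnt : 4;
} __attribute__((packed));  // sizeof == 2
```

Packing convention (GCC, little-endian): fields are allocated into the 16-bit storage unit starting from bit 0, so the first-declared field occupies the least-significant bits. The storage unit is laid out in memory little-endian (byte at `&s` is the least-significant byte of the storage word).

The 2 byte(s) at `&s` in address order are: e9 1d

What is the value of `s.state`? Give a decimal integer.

6

[0]=0xe9 [1]=0x1d (little-endian) → word 0x1de9
len [0+:1] = (word>>0) & 0x1 = 1
opcode [1+:4] = (word>>1) & 0xf = 4
flags [5+:3] = (word>>5) & 0x7 = 7
id [8+:1] = (word>>8) & 0x1 = 1
state [9+:3] = (word>>9) & 0x7 = 6  ←
cnt [12+:4] = (word>>12) & 0xf = 1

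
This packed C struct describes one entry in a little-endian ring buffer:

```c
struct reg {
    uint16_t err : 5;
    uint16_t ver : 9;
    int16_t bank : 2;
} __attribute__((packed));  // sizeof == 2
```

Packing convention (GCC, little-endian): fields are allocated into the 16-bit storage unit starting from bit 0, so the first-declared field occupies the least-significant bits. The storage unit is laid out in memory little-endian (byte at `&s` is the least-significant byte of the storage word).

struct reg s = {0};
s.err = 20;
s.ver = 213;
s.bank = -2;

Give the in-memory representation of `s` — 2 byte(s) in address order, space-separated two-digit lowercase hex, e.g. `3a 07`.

err:5 = 20 → 0x14 << 0 → word 0x0014
ver:9 = 213 → 0xd5 << 5 → word 0x1ab4
bank:2 = -2 → 0x2 << 14 → word 0x9ab4
word = 0x9ab4 → little-endian bytes:
  [0]=0xb4  [1]=0x9a

b4 9a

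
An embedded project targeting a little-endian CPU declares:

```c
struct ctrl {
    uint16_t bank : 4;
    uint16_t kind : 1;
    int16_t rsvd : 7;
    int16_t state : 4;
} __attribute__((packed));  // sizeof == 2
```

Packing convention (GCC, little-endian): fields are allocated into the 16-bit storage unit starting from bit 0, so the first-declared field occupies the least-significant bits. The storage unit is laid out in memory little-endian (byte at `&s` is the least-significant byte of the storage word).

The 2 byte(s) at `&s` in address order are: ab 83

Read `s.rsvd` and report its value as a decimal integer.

[0]=0xab [1]=0x83 (little-endian) → word 0x83ab
bank:4 @ bit 0 → (0x83ab>>0)&0xf = 0xb
kind:1 @ bit 4 → (0x83ab>>4)&0x1 = 0x0
rsvd:7 @ bit 5 → (0x83ab>>5)&0x7f = 0x1d  ←
state:4 @ bit 12 → (0x83ab>>12)&0xf = 0x8
rsvd signed 7b, MSB=0: value = 29

29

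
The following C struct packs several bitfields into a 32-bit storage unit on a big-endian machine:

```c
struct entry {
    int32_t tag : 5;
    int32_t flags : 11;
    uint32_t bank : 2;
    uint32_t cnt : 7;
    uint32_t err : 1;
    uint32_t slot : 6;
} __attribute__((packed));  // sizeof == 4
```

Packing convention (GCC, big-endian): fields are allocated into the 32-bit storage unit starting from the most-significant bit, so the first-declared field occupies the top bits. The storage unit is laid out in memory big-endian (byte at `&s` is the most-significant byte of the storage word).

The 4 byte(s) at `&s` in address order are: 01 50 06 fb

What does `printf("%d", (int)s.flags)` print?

[0]=0x01 [1]=0x50 [2]=0x06 [3]=0xfb (big-endian) → word 0x015006fb
tag:5 @ bit 27 → (0x015006fb>>27)&0x1f = 0x0
flags:11 @ bit 16 → (0x015006fb>>16)&0x7ff = 0x150  ←
bank:2 @ bit 14 → (0x015006fb>>14)&0x3 = 0x0
cnt:7 @ bit 7 → (0x015006fb>>7)&0x7f = 0xd
err:1 @ bit 6 → (0x015006fb>>6)&0x1 = 0x1
slot:6 @ bit 0 → (0x015006fb>>0)&0x3f = 0x3b
flags signed 11b, MSB=0: value = 336

336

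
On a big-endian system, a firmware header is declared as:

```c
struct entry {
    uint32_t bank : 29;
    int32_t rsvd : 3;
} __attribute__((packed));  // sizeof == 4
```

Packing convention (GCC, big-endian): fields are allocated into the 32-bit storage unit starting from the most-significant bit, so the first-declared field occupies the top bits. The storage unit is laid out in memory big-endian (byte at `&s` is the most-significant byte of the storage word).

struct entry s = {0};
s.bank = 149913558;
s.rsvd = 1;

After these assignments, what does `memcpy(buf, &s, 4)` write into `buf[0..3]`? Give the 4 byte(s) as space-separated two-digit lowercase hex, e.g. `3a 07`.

47 7b fe b1

bank:29 = 149913558 → 0x8ef7fd6 << 3 → word 0x477bfeb0
rsvd:3 = 1 → 0x1 << 0 → word 0x477bfeb1
word = 0x477bfeb1 → big-endian bytes:
  [0]=0x47  [1]=0x7b  [2]=0xfe  [3]=0xb1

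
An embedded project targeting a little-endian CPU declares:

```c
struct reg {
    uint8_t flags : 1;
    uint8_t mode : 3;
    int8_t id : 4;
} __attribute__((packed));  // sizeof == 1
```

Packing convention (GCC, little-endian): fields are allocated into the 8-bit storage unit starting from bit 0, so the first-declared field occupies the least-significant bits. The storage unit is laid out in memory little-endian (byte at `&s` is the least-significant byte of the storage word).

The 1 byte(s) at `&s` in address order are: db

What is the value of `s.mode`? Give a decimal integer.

[0]=0xdb (little-endian) → word 0xdb
flags [0+:1] = (word>>0) & 0x1 = 1
mode [1+:3] = (word>>1) & 0x7 = 5  ←
id [4+:4] = (word>>4) & 0xf = 13

5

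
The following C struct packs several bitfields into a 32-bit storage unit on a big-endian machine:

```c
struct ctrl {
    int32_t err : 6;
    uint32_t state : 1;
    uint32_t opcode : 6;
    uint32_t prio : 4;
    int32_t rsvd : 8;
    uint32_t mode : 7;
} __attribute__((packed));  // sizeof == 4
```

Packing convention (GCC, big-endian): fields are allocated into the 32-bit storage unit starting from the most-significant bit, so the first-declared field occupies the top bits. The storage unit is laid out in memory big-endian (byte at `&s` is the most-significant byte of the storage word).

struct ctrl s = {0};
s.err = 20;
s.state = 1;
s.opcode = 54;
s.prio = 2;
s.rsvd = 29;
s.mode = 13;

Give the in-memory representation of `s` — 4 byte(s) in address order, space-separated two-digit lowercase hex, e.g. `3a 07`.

[26+:6] err=20 & 0x3f = 0x14; word=0x50000000
[25+:1] state=1 & 0x1 = 0x1; word=0x52000000
[19+:6] opcode=54 & 0x3f = 0x36; word=0x53b00000
[15+:4] prio=2 & 0xf = 0x2; word=0x53b10000
[7+:8] rsvd=29 & 0xff = 0x1d; word=0x53b10e80
[0+:7] mode=13 & 0x7f = 0xd; word=0x53b10e8d
word = 0x53b10e8d → big-endian bytes:
  [0]=0x53  [1]=0xb1  [2]=0x0e  [3]=0x8d

53 b1 0e 8d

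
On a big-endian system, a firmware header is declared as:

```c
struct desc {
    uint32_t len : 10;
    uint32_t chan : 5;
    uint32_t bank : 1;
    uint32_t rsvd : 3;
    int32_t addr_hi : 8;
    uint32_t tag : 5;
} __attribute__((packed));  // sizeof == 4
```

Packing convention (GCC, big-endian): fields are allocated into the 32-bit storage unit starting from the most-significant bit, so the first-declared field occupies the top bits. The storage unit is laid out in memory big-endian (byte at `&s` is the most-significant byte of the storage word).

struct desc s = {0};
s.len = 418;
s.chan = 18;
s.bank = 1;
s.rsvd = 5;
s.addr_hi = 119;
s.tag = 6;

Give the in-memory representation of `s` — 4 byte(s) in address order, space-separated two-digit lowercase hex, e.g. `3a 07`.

68 a5 ae e6

len:10 = 418 → 0x1a2 << 22 → word 0x68800000
chan:5 = 18 → 0x12 << 17 → word 0x68a40000
bank:1 = 1 → 0x1 << 16 → word 0x68a50000
rsvd:3 = 5 → 0x5 << 13 → word 0x68a5a000
addr_hi:8 = 119 → 0x77 << 5 → word 0x68a5aee0
tag:5 = 6 → 0x6 << 0 → word 0x68a5aee6
word = 0x68a5aee6 → big-endian bytes:
  [0]=0x68  [1]=0xa5  [2]=0xae  [3]=0xe6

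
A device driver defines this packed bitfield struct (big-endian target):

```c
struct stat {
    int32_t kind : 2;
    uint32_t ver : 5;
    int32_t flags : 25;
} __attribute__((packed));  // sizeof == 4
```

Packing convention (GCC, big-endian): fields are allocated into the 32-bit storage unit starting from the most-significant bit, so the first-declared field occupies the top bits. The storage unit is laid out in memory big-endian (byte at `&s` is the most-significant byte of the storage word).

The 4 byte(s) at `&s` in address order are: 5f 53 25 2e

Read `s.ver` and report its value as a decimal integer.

[0]=0x5f [1]=0x53 [2]=0x25 [3]=0x2e (big-endian) → word 0x5f53252e
kind [30+:2] = (word>>30) & 0x3 = 1
ver [25+:5] = (word>>25) & 0x1f = 15  ←
flags [0+:25] = (word>>0) & 0x1ffffff = 22226222

15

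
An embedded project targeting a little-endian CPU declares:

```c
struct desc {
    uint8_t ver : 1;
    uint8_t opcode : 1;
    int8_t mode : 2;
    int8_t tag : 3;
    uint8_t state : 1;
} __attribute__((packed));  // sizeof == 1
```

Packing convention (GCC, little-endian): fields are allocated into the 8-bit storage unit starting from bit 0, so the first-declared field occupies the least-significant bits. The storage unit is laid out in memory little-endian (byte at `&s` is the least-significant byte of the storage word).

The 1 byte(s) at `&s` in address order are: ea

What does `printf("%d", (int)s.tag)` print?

-2

[0]=0xea (little-endian) → word 0xea
ver:1 @ bit 0 → (0xea>>0)&0x1 = 0x0
opcode:1 @ bit 1 → (0xea>>1)&0x1 = 0x1
mode:2 @ bit 2 → (0xea>>2)&0x3 = 0x2
tag:3 @ bit 4 → (0xea>>4)&0x7 = 0x6  ←
state:1 @ bit 7 → (0xea>>7)&0x1 = 0x1
tag signed 3b, MSB=1: 6 - 8 = -2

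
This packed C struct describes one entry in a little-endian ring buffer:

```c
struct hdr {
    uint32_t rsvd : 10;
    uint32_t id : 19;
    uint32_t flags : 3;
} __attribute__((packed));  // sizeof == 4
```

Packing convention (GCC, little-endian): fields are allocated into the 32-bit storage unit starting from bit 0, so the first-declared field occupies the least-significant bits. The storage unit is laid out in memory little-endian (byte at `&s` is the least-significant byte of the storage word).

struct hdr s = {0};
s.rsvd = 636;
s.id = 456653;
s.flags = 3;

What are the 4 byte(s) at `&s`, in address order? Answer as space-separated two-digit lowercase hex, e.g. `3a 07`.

rsvd (10b) val=636 bits=0x27c at bit 0: 0x0000027c
id (19b) val=456653 bits=0x6f7cd at bit 10: 0x1bdf367c
flags (3b) val=3 bits=0x3 at bit 29: 0x7bdf367c
word = 0x7bdf367c → little-endian bytes:
  [0]=0x7c  [1]=0x36  [2]=0xdf  [3]=0x7b

7c 36 df 7b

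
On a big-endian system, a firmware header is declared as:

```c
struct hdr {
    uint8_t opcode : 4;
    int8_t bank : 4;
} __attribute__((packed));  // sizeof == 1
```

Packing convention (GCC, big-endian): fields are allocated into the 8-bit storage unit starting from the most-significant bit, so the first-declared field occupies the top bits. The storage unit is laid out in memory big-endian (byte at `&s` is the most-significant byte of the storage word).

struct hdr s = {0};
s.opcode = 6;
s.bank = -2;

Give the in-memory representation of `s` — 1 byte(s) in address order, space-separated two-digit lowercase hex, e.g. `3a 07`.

opcode:4 = 6 → 0x6 << 4 → word 0x60
bank:4 = -2 → 0xe << 0 → word 0x6e
word = 0x6e → big-endian bytes:
  [0]=0x6e

6e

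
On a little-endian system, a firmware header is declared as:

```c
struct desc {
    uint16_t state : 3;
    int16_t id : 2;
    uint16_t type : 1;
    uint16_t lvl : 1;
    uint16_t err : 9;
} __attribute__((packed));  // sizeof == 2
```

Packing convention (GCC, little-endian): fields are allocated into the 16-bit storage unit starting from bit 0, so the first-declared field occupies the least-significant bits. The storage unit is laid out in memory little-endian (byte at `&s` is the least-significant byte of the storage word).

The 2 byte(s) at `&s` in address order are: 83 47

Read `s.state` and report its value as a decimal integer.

3

[0]=0x83 [1]=0x47 (little-endian) → word 0x4783
state:3 @ bit 0 → (0x4783>>0)&0x7 = 0x3  ←
id:2 @ bit 3 → (0x4783>>3)&0x3 = 0x0
type:1 @ bit 5 → (0x4783>>5)&0x1 = 0x0
lvl:1 @ bit 6 → (0x4783>>6)&0x1 = 0x0
err:9 @ bit 7 → (0x4783>>7)&0x1ff = 0x8f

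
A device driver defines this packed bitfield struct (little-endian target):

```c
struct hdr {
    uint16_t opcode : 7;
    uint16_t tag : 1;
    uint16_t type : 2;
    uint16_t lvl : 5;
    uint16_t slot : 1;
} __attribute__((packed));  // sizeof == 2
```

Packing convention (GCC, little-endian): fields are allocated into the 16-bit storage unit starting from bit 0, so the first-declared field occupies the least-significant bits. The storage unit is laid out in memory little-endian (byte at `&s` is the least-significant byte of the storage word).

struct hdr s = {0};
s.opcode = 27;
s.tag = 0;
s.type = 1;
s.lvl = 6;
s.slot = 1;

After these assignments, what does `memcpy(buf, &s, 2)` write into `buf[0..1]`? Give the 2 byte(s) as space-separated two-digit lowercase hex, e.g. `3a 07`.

1b 99

opcode:7 = 27 → 0x1b << 0 → word 0x001b
tag:1 = 0 → 0x0 << 7 → word 0x001b
type:2 = 1 → 0x1 << 8 → word 0x011b
lvl:5 = 6 → 0x6 << 10 → word 0x191b
slot:1 = 1 → 0x1 << 15 → word 0x991b
word = 0x991b → little-endian bytes:
  [0]=0x1b  [1]=0x99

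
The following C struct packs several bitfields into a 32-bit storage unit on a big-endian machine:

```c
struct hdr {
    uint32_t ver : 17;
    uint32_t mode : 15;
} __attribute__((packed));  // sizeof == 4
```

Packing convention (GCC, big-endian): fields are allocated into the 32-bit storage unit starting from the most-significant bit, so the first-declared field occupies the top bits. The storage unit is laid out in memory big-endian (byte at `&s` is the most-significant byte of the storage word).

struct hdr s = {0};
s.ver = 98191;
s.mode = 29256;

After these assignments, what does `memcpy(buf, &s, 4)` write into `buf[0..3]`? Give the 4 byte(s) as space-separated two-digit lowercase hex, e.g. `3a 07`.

bf c7 f2 48

[15+:17] ver=98191 & 0x1ffff = 0x17f8f; word=0xbfc78000
[0+:15] mode=29256 & 0x7fff = 0x7248; word=0xbfc7f248
word = 0xbfc7f248 → big-endian bytes:
  [0]=0xbf  [1]=0xc7  [2]=0xf2  [3]=0x48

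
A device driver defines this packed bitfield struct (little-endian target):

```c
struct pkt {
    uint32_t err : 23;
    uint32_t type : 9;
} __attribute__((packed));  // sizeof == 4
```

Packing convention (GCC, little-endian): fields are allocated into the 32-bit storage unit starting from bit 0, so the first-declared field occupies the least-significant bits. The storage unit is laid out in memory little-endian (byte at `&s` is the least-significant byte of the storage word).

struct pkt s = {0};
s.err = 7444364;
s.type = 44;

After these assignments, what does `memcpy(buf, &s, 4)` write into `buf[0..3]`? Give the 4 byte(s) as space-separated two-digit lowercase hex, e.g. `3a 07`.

8c 97 71 16

[0+:23] err=7444364 & 0x7fffff = 0x71978c; word=0x0071978c
[23+:9] type=44 & 0x1ff = 0x2c; word=0x1671978c
word = 0x1671978c → little-endian bytes:
  [0]=0x8c  [1]=0x97  [2]=0x71  [3]=0x16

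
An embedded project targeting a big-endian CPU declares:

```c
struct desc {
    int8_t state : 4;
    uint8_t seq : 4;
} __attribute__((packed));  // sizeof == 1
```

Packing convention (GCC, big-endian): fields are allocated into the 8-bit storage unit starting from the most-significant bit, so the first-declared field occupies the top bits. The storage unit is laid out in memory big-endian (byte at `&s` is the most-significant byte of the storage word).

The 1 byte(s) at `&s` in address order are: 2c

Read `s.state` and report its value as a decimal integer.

[0]=0x2c (big-endian) → word 0x2c
state [4+:4] = (word>>4) & 0xf = 2  ←
seq [0+:4] = (word>>0) & 0xf = 12
state signed 4b, MSB=0: value = 2

2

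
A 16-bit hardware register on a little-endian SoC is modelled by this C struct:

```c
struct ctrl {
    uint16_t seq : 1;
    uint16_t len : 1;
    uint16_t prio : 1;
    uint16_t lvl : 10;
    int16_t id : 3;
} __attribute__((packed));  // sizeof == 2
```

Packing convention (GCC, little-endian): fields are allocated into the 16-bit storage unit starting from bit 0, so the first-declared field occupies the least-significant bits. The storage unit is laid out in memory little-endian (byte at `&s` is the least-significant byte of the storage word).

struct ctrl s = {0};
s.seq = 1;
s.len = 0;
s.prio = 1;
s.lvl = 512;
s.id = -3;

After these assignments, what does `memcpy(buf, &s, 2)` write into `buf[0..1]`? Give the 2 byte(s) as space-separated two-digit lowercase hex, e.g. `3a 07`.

05 b0

[0+:1] seq=1 & 0x1 = 0x1; word=0x0001
[1+:1] len=0 & 0x1 = 0x0; word=0x0001
[2+:1] prio=1 & 0x1 = 0x1; word=0x0005
[3+:10] lvl=512 & 0x3ff = 0x200; word=0x1005
[13+:3] id=-3 & 0x7 = 0x5; word=0xb005
word = 0xb005 → little-endian bytes:
  [0]=0x05  [1]=0xb0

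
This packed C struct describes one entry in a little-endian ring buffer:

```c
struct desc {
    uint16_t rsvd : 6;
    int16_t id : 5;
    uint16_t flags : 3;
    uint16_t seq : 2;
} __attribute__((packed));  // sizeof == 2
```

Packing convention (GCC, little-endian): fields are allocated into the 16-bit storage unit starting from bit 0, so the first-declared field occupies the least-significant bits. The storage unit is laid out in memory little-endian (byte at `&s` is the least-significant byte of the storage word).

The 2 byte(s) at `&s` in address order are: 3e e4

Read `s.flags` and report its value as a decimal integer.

4

[0]=0x3e [1]=0xe4 (little-endian) → word 0xe43e
rsvd [0+:6] = (word>>0) & 0x3f = 62
id [6+:5] = (word>>6) & 0x1f = 16
flags [11+:3] = (word>>11) & 0x7 = 4  ←
seq [14+:2] = (word>>14) & 0x3 = 3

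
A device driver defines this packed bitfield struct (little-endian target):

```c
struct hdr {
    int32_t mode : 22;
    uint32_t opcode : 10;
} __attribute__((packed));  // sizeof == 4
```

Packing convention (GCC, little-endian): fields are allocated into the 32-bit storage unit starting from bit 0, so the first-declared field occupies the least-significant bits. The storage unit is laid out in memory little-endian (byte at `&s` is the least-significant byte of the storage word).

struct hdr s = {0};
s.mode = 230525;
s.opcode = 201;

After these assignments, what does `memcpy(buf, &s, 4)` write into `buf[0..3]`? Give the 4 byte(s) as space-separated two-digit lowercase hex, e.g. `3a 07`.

mode (22b) val=230525 bits=0x3847d at bit 0: 0x0003847d
opcode (10b) val=201 bits=0xc9 at bit 22: 0x3243847d
word = 0x3243847d → little-endian bytes:
  [0]=0x7d  [1]=0x84  [2]=0x43  [3]=0x32

7d 84 43 32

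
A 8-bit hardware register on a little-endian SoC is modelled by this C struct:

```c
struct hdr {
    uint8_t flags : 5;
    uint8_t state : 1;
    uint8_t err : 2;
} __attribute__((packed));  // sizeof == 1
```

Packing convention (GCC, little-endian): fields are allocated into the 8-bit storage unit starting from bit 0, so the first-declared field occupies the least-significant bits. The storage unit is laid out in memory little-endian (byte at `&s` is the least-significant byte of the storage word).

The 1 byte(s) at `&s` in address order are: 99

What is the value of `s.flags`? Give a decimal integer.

25

[0]=0x99 (little-endian) → word 0x99
flags:5 @ bit 0 → (0x99>>0)&0x1f = 0x19  ←
state:1 @ bit 5 → (0x99>>5)&0x1 = 0x0
err:2 @ bit 6 → (0x99>>6)&0x3 = 0x2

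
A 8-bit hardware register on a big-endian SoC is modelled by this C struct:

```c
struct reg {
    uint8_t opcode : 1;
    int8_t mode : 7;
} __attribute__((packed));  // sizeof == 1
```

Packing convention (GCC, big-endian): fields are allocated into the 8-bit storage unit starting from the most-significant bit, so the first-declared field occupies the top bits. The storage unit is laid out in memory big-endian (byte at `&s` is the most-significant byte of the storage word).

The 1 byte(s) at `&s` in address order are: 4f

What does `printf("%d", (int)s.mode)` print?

-49

[0]=0x4f (big-endian) → word 0x4f
opcode [7+:1] = (word>>7) & 0x1 = 0
mode [0+:7] = (word>>0) & 0x7f = 79  ←
mode signed 7b, MSB=1: 79 - 128 = -49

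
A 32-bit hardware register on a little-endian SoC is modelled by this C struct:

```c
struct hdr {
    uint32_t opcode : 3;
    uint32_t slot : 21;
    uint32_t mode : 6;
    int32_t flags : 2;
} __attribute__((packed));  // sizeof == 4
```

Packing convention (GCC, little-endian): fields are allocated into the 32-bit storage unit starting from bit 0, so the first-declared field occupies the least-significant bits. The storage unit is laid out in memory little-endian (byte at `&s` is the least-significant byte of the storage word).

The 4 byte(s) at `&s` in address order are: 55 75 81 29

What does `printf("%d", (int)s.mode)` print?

41

[0]=0x55 [1]=0x75 [2]=0x81 [3]=0x29 (little-endian) → word 0x29817555
opcode [0+:3] = (word>>0) & 0x7 = 5
slot [3+:21] = (word>>3) & 0x1fffff = 1060522
mode [24+:6] = (word>>24) & 0x3f = 41  ←
flags [30+:2] = (word>>30) & 0x3 = 0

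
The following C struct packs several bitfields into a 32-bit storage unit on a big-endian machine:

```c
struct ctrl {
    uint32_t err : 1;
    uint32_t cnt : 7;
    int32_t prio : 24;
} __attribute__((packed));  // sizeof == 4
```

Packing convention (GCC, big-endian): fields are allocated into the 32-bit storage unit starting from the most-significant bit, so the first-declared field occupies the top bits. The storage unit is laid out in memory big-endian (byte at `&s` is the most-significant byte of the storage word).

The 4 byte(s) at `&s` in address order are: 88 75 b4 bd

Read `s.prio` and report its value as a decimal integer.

[0]=0x88 [1]=0x75 [2]=0xb4 [3]=0xbd (big-endian) → word 0x8875b4bd
err:1 @ bit 31 → (0x8875b4bd>>31)&0x1 = 0x1
cnt:7 @ bit 24 → (0x8875b4bd>>24)&0x7f = 0x8
prio:24 @ bit 0 → (0x8875b4bd>>0)&0xffffff = 0x75b4bd  ←
prio signed 24b, MSB=0: value = 7713981

7713981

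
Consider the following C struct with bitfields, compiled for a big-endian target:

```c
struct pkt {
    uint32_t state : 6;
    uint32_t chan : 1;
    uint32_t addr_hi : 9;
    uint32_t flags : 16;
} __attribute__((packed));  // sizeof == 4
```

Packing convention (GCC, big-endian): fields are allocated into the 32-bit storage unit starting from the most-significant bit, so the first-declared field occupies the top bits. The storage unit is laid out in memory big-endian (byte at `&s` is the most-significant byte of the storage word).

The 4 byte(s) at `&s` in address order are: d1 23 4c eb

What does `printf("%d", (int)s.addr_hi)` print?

291

[0]=0xd1 [1]=0x23 [2]=0x4c [3]=0xeb (big-endian) → word 0xd1234ceb
state:6 @ bit 26 → (0xd1234ceb>>26)&0x3f = 0x34
chan:1 @ bit 25 → (0xd1234ceb>>25)&0x1 = 0x0
addr_hi:9 @ bit 16 → (0xd1234ceb>>16)&0x1ff = 0x123  ←
flags:16 @ bit 0 → (0xd1234ceb>>0)&0xffff = 0x4ceb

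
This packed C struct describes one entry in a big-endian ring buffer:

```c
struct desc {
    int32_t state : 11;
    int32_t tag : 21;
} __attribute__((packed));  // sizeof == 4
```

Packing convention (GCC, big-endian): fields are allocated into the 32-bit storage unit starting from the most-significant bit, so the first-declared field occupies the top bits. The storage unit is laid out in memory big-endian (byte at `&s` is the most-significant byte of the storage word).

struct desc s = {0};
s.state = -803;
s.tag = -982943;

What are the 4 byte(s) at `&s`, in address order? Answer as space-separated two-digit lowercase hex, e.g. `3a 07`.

9b b1 00 61

[21+:11] state=-803 & 0x7ff = 0x4dd; word=0x9ba00000
[0+:21] tag=-982943 & 0x1fffff = 0x110061; word=0x9bb10061
word = 0x9bb10061 → big-endian bytes:
  [0]=0x9b  [1]=0xb1  [2]=0x00  [3]=0x61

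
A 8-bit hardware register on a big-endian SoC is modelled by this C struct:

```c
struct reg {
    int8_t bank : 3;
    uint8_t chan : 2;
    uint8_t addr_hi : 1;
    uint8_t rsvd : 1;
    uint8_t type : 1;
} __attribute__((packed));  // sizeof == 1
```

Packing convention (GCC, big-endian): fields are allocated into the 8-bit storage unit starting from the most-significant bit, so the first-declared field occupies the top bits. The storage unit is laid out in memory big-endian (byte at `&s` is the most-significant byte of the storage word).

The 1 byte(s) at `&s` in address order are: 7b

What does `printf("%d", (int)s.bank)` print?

3

[0]=0x7b (big-endian) → word 0x7b
bank:3 @ bit 5 → (0x7b>>5)&0x7 = 0x3  ←
chan:2 @ bit 3 → (0x7b>>3)&0x3 = 0x3
addr_hi:1 @ bit 2 → (0x7b>>2)&0x1 = 0x0
rsvd:1 @ bit 1 → (0x7b>>1)&0x1 = 0x1
type:1 @ bit 0 → (0x7b>>0)&0x1 = 0x1
bank signed 3b, MSB=0: value = 3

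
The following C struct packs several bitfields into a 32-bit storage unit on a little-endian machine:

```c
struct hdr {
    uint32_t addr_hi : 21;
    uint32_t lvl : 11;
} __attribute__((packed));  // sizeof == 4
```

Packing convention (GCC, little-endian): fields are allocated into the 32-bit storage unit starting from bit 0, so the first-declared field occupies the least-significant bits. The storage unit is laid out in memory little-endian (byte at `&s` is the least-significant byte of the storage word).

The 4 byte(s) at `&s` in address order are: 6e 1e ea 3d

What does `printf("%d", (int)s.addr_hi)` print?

[0]=0x6e [1]=0x1e [2]=0xea [3]=0x3d (little-endian) → word 0x3dea1e6e
addr_hi [0+:21] = (word>>0) & 0x1fffff = 663150  ←
lvl [21+:11] = (word>>21) & 0x7ff = 495

663150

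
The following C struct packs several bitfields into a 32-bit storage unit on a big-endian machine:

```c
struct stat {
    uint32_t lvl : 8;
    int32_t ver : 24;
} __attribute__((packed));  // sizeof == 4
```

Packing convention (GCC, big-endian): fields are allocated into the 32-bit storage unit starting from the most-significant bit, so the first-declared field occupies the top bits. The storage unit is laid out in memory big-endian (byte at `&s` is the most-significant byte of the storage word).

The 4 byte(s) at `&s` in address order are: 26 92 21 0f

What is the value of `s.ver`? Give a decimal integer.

[0]=0x26 [1]=0x92 [2]=0x21 [3]=0x0f (big-endian) → word 0x2692210f
lvl:8 @ bit 24 → (0x2692210f>>24)&0xff = 0x26
ver:24 @ bit 0 → (0x2692210f>>0)&0xffffff = 0x92210f  ←
ver signed 24b, MSB=1: 9576719 - 16777216 = -7200497

-7200497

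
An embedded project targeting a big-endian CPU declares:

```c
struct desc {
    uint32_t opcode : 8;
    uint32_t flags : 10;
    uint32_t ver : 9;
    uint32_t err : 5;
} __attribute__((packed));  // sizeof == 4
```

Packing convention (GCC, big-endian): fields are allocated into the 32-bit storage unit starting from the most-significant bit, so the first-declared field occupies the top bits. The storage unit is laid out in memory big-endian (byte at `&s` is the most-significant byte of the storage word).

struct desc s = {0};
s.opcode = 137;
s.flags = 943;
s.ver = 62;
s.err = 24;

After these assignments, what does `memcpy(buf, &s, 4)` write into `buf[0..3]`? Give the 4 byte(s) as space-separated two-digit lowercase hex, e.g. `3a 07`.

89 eb c7 d8

opcode:8 = 137 → 0x89 << 24 → word 0x89000000
flags:10 = 943 → 0x3af << 14 → word 0x89ebc000
ver:9 = 62 → 0x3e << 5 → word 0x89ebc7c0
err:5 = 24 → 0x18 << 0 → word 0x89ebc7d8
word = 0x89ebc7d8 → big-endian bytes:
  [0]=0x89  [1]=0xeb  [2]=0xc7  [3]=0xd8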